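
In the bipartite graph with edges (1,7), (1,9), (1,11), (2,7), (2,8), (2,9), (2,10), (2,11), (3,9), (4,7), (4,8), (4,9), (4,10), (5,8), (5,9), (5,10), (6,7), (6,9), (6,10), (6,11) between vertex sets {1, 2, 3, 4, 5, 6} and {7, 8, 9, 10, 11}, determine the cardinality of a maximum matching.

Step 1: List the neighbors of each left vertex:
  1: 7, 9, 11
  2: 7, 8, 9, 10, 11
  3: 9
  4: 7, 8, 9, 10
  5: 8, 9, 10
  6: 7, 9, 10, 11

Step 2: Greedily match left vertices, then look for augmenting paths:
  Match 1 -- 7
  Match 2 -- 8
  Match 3 -- 9
  Match 4 -- 10
  Match 6 -- 11
  No augmenting path remains.

Step 3: Verify this is maximum:
  Matching size 5 = min(|L|, |R|) = min(6, 5), which is an upper bound, so this matching is maximum.

Maximum matching: {(1,7), (2,8), (3,9), (4,10), (6,11)}
Size: 5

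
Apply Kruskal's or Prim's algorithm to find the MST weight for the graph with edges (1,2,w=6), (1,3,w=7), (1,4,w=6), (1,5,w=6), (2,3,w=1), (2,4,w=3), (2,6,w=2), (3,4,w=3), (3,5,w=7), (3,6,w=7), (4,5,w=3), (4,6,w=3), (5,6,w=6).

Apply Kruskal's algorithm (sort edges by weight, add if no cycle):

Sorted edges by weight:
  (2,3) w=1
  (2,6) w=2
  (2,4) w=3
  (3,4) w=3
  (4,5) w=3
  (4,6) w=3
  (1,5) w=6
  (1,2) w=6
  (1,4) w=6
  (5,6) w=6
  (1,3) w=7
  (3,5) w=7
  (3,6) w=7

Add edge (2,3) w=1 -- no cycle. Running total: 1
Add edge (2,6) w=2 -- no cycle. Running total: 3
Add edge (2,4) w=3 -- no cycle. Running total: 6
Skip edge (3,4) w=3 -- would create cycle
Add edge (4,5) w=3 -- no cycle. Running total: 9
Skip edge (4,6) w=3 -- would create cycle
Add edge (1,5) w=6 -- no cycle. Running total: 15

MST edges: (2,3,w=1), (2,6,w=2), (2,4,w=3), (4,5,w=3), (1,5,w=6)
Total MST weight: 1 + 2 + 3 + 3 + 6 = 15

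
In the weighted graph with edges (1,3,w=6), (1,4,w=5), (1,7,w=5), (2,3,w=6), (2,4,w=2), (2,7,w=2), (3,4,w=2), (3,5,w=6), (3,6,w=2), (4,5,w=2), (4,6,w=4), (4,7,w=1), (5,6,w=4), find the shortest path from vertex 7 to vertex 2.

Step 1: Build adjacency list with weights:
  1: 3(w=6), 4(w=5), 7(w=5)
  2: 3(w=6), 4(w=2), 7(w=2)
  3: 1(w=6), 2(w=6), 4(w=2), 5(w=6), 6(w=2)
  4: 1(w=5), 2(w=2), 3(w=2), 5(w=2), 6(w=4), 7(w=1)
  5: 3(w=6), 4(w=2), 6(w=4)
  6: 3(w=2), 4(w=4), 5(w=4)
  7: 1(w=5), 2(w=2), 4(w=1)

Step 2: Apply Dijkstra's algorithm from vertex 7:
  Visit vertex 7 (distance=0)
    Update dist[1] = 5
    Update dist[2] = 2
    Update dist[4] = 1
  Visit vertex 4 (distance=1)
    Update dist[3] = 3
    Update dist[5] = 3
    Update dist[6] = 5
  Visit vertex 2 (distance=2)

Step 3: Shortest path: 7 -> 2
Total weight: 2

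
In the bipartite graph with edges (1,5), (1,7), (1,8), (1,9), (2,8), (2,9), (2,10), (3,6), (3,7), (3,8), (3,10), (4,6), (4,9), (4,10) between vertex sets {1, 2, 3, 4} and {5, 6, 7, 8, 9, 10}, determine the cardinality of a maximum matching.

Step 1: List the neighbors of each left vertex:
  1: 5, 7, 8, 9
  2: 8, 9, 10
  3: 6, 7, 8, 10
  4: 6, 9, 10

Step 2: Greedily match left vertices, then look for augmenting paths:
  Match 1 -- 5
  Match 2 -- 8
  Match 3 -- 6
  Match 4 -- 9
  No augmenting path remains.

Step 3: Verify this is maximum:
  Matching size 4 = min(|L|, |R|) = min(4, 6), which is an upper bound, so this matching is maximum.

Maximum matching: {(1,5), (2,8), (3,6), (4,9)}
Size: 4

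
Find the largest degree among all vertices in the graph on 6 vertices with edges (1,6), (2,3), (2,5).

Step 1: Count edges incident to each vertex:
  deg(1) = 1 (neighbors: 6)
  deg(2) = 2 (neighbors: 3, 5)
  deg(3) = 1 (neighbors: 2)
  deg(4) = 0 (neighbors: none)
  deg(5) = 1 (neighbors: 2)
  deg(6) = 1 (neighbors: 1)

Step 2: Find maximum:
  max(1, 2, 1, 0, 1, 1) = 2 (vertex 2)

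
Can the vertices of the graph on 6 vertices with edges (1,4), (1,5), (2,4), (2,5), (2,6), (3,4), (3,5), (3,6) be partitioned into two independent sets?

Step 1: Attempt 2-coloring using BFS:
  Start at vertex 1, assign color 0
  Color vertex 4 with color 1 (neighbor of 1)
  Color vertex 5 with color 1 (neighbor of 1)
  Color vertex 2 with color 0 (neighbor of 4)
  Color vertex 3 with color 0 (neighbor of 4)
  Color vertex 6 with color 1 (neighbor of 2)

Step 2: 2-coloring succeeded. No conflicts found.
  Set A (color 0): {1, 2, 3}
  Set B (color 1): {4, 5, 6}

The graph is bipartite with partition {1, 2, 3}, {4, 5, 6}.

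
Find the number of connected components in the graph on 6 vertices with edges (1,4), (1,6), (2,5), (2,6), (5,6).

Step 1: Build adjacency list from edges:
  1: 4, 6
  2: 5, 6
  3: (none)
  4: 1
  5: 2, 6
  6: 1, 2, 5

Step 2: Run BFS/DFS from vertex 1:
  Visited: {1, 4, 6, 2, 5}
  Reached 5 of 6 vertices

Step 3: Only 5 of 6 vertices reached. Graph is disconnected.
Connected components: {1, 2, 4, 5, 6}, {3}
Number of connected components: 2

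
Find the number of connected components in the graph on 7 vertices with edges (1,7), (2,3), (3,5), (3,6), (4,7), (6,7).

Step 1: Build adjacency list from edges:
  1: 7
  2: 3
  3: 2, 5, 6
  4: 7
  5: 3
  6: 3, 7
  7: 1, 4, 6

Step 2: Run BFS/DFS from vertex 1:
  Visited: {1, 7, 4, 6, 3, 2, 5}
  Reached 7 of 7 vertices

Step 3: All 7 vertices reached from vertex 1, so the graph is connected.
Number of connected components: 1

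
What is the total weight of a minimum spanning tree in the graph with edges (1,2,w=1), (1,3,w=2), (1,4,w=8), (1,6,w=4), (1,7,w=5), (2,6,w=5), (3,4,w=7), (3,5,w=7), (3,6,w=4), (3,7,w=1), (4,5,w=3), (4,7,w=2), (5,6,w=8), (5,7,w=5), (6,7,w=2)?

Apply Kruskal's algorithm (sort edges by weight, add if no cycle):

Sorted edges by weight:
  (1,2) w=1
  (3,7) w=1
  (1,3) w=2
  (4,7) w=2
  (6,7) w=2
  (4,5) w=3
  (1,6) w=4
  (3,6) w=4
  (1,7) w=5
  (2,6) w=5
  (5,7) w=5
  (3,4) w=7
  (3,5) w=7
  (1,4) w=8
  (5,6) w=8

Add edge (1,2) w=1 -- no cycle. Running total: 1
Add edge (3,7) w=1 -- no cycle. Running total: 2
Add edge (1,3) w=2 -- no cycle. Running total: 4
Add edge (4,7) w=2 -- no cycle. Running total: 6
Add edge (6,7) w=2 -- no cycle. Running total: 8
Add edge (4,5) w=3 -- no cycle. Running total: 11

MST edges: (1,2,w=1), (3,7,w=1), (1,3,w=2), (4,7,w=2), (6,7,w=2), (4,5,w=3)
Total MST weight: 1 + 1 + 2 + 2 + 2 + 3 = 11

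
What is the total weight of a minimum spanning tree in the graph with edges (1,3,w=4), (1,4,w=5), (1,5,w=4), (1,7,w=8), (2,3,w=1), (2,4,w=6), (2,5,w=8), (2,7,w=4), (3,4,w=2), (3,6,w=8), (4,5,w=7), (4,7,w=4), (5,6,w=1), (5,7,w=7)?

Apply Kruskal's algorithm (sort edges by weight, add if no cycle):

Sorted edges by weight:
  (2,3) w=1
  (5,6) w=1
  (3,4) w=2
  (1,5) w=4
  (1,3) w=4
  (2,7) w=4
  (4,7) w=4
  (1,4) w=5
  (2,4) w=6
  (4,5) w=7
  (5,7) w=7
  (1,7) w=8
  (2,5) w=8
  (3,6) w=8

Add edge (2,3) w=1 -- no cycle. Running total: 1
Add edge (5,6) w=1 -- no cycle. Running total: 2
Add edge (3,4) w=2 -- no cycle. Running total: 4
Add edge (1,5) w=4 -- no cycle. Running total: 8
Add edge (1,3) w=4 -- no cycle. Running total: 12
Add edge (2,7) w=4 -- no cycle. Running total: 16

MST edges: (2,3,w=1), (5,6,w=1), (3,4,w=2), (1,5,w=4), (1,3,w=4), (2,7,w=4)
Total MST weight: 1 + 1 + 2 + 4 + 4 + 4 = 16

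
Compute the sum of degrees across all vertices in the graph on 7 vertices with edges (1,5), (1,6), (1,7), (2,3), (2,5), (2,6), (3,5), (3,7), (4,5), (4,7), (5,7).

Step 1: Count edges incident to each vertex:
  deg(1) = 3 (neighbors: 5, 6, 7)
  deg(2) = 3 (neighbors: 3, 5, 6)
  deg(3) = 3 (neighbors: 2, 5, 7)
  deg(4) = 2 (neighbors: 5, 7)
  deg(5) = 5 (neighbors: 1, 2, 3, 4, 7)
  deg(6) = 2 (neighbors: 1, 2)
  deg(7) = 4 (neighbors: 1, 3, 4, 5)

Step 2: Sum all degrees:
  3 + 3 + 3 + 2 + 5 + 2 + 4 = 22

Verification: sum of degrees = 2 * |E| = 2 * 11 = 22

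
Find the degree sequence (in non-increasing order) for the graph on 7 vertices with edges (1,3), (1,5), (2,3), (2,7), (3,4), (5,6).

Step 1: Count edges incident to each vertex:
  deg(1) = 2 (neighbors: 3, 5)
  deg(2) = 2 (neighbors: 3, 7)
  deg(3) = 3 (neighbors: 1, 2, 4)
  deg(4) = 1 (neighbors: 3)
  deg(5) = 2 (neighbors: 1, 6)
  deg(6) = 1 (neighbors: 5)
  deg(7) = 1 (neighbors: 2)

Step 2: Sort degrees in non-increasing order:
  Degrees: [2, 2, 3, 1, 2, 1, 1] -> sorted: [3, 2, 2, 2, 1, 1, 1]

Degree sequence: [3, 2, 2, 2, 1, 1, 1]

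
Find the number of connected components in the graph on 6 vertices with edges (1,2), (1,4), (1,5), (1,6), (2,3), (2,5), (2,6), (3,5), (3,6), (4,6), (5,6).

Step 1: Build adjacency list from edges:
  1: 2, 4, 5, 6
  2: 1, 3, 5, 6
  3: 2, 5, 6
  4: 1, 6
  5: 1, 2, 3, 6
  6: 1, 2, 3, 4, 5

Step 2: Run BFS/DFS from vertex 1:
  Visited: {1, 2, 4, 5, 6, 3}
  Reached 6 of 6 vertices

Step 3: All 6 vertices reached from vertex 1, so the graph is connected.
Number of connected components: 1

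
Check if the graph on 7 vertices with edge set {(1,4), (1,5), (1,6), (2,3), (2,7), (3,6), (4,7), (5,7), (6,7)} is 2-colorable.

Step 1: Attempt 2-coloring using BFS:
  Start at vertex 1, assign color 0
  Color vertex 4 with color 1 (neighbor of 1)
  Color vertex 5 with color 1 (neighbor of 1)
  Color vertex 6 with color 1 (neighbor of 1)
  Color vertex 7 with color 0 (neighbor of 4)
  Color vertex 3 with color 0 (neighbor of 6)
  Color vertex 2 with color 1 (neighbor of 7)

Step 2: 2-coloring succeeded. No conflicts found.
  Set A (color 0): {1, 3, 7}
  Set B (color 1): {2, 4, 5, 6}

The graph is bipartite with partition {1, 3, 7}, {2, 4, 5, 6}.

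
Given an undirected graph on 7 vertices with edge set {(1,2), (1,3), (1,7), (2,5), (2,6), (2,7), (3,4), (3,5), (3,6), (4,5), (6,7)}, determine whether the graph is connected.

Step 1: Build adjacency list from edges:
  1: 2, 3, 7
  2: 1, 5, 6, 7
  3: 1, 4, 5, 6
  4: 3, 5
  5: 2, 3, 4
  6: 2, 3, 7
  7: 1, 2, 6

Step 2: Run BFS/DFS from vertex 1:
  Visited: {1, 2, 3, 7, 5, 6, 4}
  Reached 7 of 7 vertices

Step 3: All 7 vertices reached from vertex 1, so the graph is connected.
Answer: Yes, the graph is connected.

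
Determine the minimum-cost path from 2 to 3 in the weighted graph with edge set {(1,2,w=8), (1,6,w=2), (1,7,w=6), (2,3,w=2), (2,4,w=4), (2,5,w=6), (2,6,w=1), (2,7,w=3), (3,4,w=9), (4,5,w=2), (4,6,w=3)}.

Step 1: Build adjacency list with weights:
  1: 2(w=8), 6(w=2), 7(w=6)
  2: 1(w=8), 3(w=2), 4(w=4), 5(w=6), 6(w=1), 7(w=3)
  3: 2(w=2), 4(w=9)
  4: 2(w=4), 3(w=9), 5(w=2), 6(w=3)
  5: 2(w=6), 4(w=2)
  6: 1(w=2), 2(w=1), 4(w=3)
  7: 1(w=6), 2(w=3)

Step 2: Apply Dijkstra's algorithm from vertex 2:
  Visit vertex 2 (distance=0)
    Update dist[1] = 8
    Update dist[3] = 2
    Update dist[4] = 4
    Update dist[5] = 6
    Update dist[6] = 1
    Update dist[7] = 3
  Visit vertex 6 (distance=1)
    Update dist[1] = 3
  Visit vertex 3 (distance=2)

Step 3: Shortest path: 2 -> 3
Total weight: 2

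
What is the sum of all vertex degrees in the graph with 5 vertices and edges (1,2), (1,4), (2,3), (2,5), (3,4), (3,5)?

Step 1: Count edges incident to each vertex:
  deg(1) = 2 (neighbors: 2, 4)
  deg(2) = 3 (neighbors: 1, 3, 5)
  deg(3) = 3 (neighbors: 2, 4, 5)
  deg(4) = 2 (neighbors: 1, 3)
  deg(5) = 2 (neighbors: 2, 3)

Step 2: Sum all degrees:
  2 + 3 + 3 + 2 + 2 = 12

Verification: sum of degrees = 2 * |E| = 2 * 6 = 12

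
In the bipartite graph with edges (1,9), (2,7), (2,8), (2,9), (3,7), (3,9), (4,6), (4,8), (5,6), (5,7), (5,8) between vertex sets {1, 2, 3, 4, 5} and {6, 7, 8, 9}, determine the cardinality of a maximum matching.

Step 1: List the neighbors of each left vertex:
  1: 9
  2: 7, 8, 9
  3: 7, 9
  4: 6, 8
  5: 6, 7, 8

Step 2: Greedily match left vertices, then look for augmenting paths:
  Match 1 -- 9
  Match 2 -- 7
  Match 4 -- 6
  Match 5 -- 8
  No augmenting path remains.

Step 3: Verify this is maximum:
  Matching size 4 = min(|L|, |R|) = min(5, 4), which is an upper bound, so this matching is maximum.

Maximum matching: {(1,9), (2,7), (4,6), (5,8)}
Size: 4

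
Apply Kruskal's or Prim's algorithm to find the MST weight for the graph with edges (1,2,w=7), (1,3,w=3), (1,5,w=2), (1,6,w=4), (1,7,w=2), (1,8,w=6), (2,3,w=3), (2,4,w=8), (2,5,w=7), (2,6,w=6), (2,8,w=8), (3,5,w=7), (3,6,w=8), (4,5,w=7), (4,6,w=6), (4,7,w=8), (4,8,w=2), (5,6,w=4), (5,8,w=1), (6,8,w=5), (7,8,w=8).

Apply Kruskal's algorithm (sort edges by weight, add if no cycle):

Sorted edges by weight:
  (5,8) w=1
  (1,5) w=2
  (1,7) w=2
  (4,8) w=2
  (1,3) w=3
  (2,3) w=3
  (1,6) w=4
  (5,6) w=4
  (6,8) w=5
  (1,8) w=6
  (2,6) w=6
  (4,6) w=6
  (1,2) w=7
  (2,5) w=7
  (3,5) w=7
  (4,5) w=7
  (2,8) w=8
  (2,4) w=8
  (3,6) w=8
  (4,7) w=8
  (7,8) w=8

Add edge (5,8) w=1 -- no cycle. Running total: 1
Add edge (1,5) w=2 -- no cycle. Running total: 3
Add edge (1,7) w=2 -- no cycle. Running total: 5
Add edge (4,8) w=2 -- no cycle. Running total: 7
Add edge (1,3) w=3 -- no cycle. Running total: 10
Add edge (2,3) w=3 -- no cycle. Running total: 13
Add edge (1,6) w=4 -- no cycle. Running total: 17

MST edges: (5,8,w=1), (1,5,w=2), (1,7,w=2), (4,8,w=2), (1,3,w=3), (2,3,w=3), (1,6,w=4)
Total MST weight: 1 + 2 + 2 + 2 + 3 + 3 + 4 = 17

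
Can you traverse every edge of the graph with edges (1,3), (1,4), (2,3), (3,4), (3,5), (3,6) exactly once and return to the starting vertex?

Step 1: Find the degree of each vertex:
  deg(1) = 2
  deg(2) = 1
  deg(3) = 5
  deg(4) = 2
  deg(5) = 1
  deg(6) = 1

Step 2: Count vertices with odd degree:
  Odd-degree vertices: 2, 3, 5, 6 (4 total)

Step 3: Apply Euler's theorem:
  - Eulerian circuit exists iff graph is connected and all vertices have even degree
  - Eulerian path exists iff graph is connected and has 0 or 2 odd-degree vertices

Graph has 4 odd-degree vertices (need 0 or 2).
Neither Eulerian path nor Eulerian circuit exists.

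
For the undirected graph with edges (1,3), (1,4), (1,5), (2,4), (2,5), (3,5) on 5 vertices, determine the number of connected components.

Step 1: Build adjacency list from edges:
  1: 3, 4, 5
  2: 4, 5
  3: 1, 5
  4: 1, 2
  5: 1, 2, 3

Step 2: Run BFS/DFS from vertex 1:
  Visited: {1, 3, 4, 5, 2}
  Reached 5 of 5 vertices

Step 3: All 5 vertices reached from vertex 1, so the graph is connected.
Number of connected components: 1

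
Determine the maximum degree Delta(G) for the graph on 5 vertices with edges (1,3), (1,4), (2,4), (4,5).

Step 1: Count edges incident to each vertex:
  deg(1) = 2 (neighbors: 3, 4)
  deg(2) = 1 (neighbors: 4)
  deg(3) = 1 (neighbors: 1)
  deg(4) = 3 (neighbors: 1, 2, 5)
  deg(5) = 1 (neighbors: 4)

Step 2: Find maximum:
  max(2, 1, 1, 3, 1) = 3 (vertex 4)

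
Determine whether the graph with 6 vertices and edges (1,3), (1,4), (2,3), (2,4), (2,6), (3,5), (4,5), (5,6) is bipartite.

Step 1: Attempt 2-coloring using BFS:
  Start at vertex 1, assign color 0
  Color vertex 3 with color 1 (neighbor of 1)
  Color vertex 4 with color 1 (neighbor of 1)
  Color vertex 2 with color 0 (neighbor of 3)
  Color vertex 5 with color 0 (neighbor of 3)
  Color vertex 6 with color 1 (neighbor of 2)

Step 2: 2-coloring succeeded. No conflicts found.
  Set A (color 0): {1, 2, 5}
  Set B (color 1): {3, 4, 6}

The graph is bipartite with partition {1, 2, 5}, {3, 4, 6}.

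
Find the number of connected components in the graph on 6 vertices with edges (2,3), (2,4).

Step 1: Build adjacency list from edges:
  1: (none)
  2: 3, 4
  3: 2
  4: 2
  5: (none)
  6: (none)

Step 2: Run BFS/DFS from vertex 1:
  Visited: {1}
  Reached 1 of 6 vertices

Step 3: Only 1 of 6 vertices reached. Graph is disconnected.
Connected components: {1}, {2, 3, 4}, {5}, {6}
Number of connected components: 4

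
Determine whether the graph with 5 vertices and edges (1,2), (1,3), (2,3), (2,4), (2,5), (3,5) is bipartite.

Step 1: Attempt 2-coloring using BFS:
  Start at vertex 1, assign color 0
  Color vertex 2 with color 1 (neighbor of 1)
  Color vertex 3 with color 1 (neighbor of 1)

Step 2: Conflict found! Vertices 2 and 3 are adjacent but have the same color.
This means the graph contains an odd cycle.

The graph is NOT bipartite.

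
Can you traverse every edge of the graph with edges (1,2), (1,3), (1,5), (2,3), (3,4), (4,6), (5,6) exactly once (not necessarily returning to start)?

Step 1: Find the degree of each vertex:
  deg(1) = 3
  deg(2) = 2
  deg(3) = 3
  deg(4) = 2
  deg(5) = 2
  deg(6) = 2

Step 2: Count vertices with odd degree:
  Odd-degree vertices: 1, 3 (2 total)

Step 3: Apply Euler's theorem:
  - Eulerian circuit exists iff graph is connected and all vertices have even degree
  - Eulerian path exists iff graph is connected and has 0 or 2 odd-degree vertices

Graph is connected with exactly 2 odd-degree vertices (1, 3).
Eulerian path exists (starting and ending at the odd-degree vertices), but no Eulerian circuit.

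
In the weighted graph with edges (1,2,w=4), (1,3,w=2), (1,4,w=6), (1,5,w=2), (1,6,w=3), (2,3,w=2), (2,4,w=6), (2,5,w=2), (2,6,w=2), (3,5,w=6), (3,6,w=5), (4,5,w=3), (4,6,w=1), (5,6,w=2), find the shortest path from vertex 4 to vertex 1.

Step 1: Build adjacency list with weights:
  1: 2(w=4), 3(w=2), 4(w=6), 5(w=2), 6(w=3)
  2: 1(w=4), 3(w=2), 4(w=6), 5(w=2), 6(w=2)
  3: 1(w=2), 2(w=2), 5(w=6), 6(w=5)
  4: 1(w=6), 2(w=6), 5(w=3), 6(w=1)
  5: 1(w=2), 2(w=2), 3(w=6), 4(w=3), 6(w=2)
  6: 1(w=3), 2(w=2), 3(w=5), 4(w=1), 5(w=2)

Step 2: Apply Dijkstra's algorithm from vertex 4:
  Visit vertex 4 (distance=0)
    Update dist[1] = 6
    Update dist[2] = 6
    Update dist[5] = 3
    Update dist[6] = 1
  Visit vertex 6 (distance=1)
    Update dist[1] = 4
    Update dist[2] = 3
    Update dist[3] = 6
  Visit vertex 2 (distance=3)
    Update dist[3] = 5
  Visit vertex 5 (distance=3)
  Visit vertex 1 (distance=4)

Step 3: Shortest path: 4 -> 6 -> 1
Total weight: 1 + 3 = 4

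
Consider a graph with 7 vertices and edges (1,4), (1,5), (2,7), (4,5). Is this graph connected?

Step 1: Build adjacency list from edges:
  1: 4, 5
  2: 7
  3: (none)
  4: 1, 5
  5: 1, 4
  6: (none)
  7: 2

Step 2: Run BFS/DFS from vertex 1:
  Visited: {1, 4, 5}
  Reached 3 of 7 vertices

Step 3: Only 3 of 7 vertices reached. Graph is disconnected.
Connected components: {1, 4, 5}, {2, 7}, {3}, {6}
Answer: No, the graph is not connected (4 components).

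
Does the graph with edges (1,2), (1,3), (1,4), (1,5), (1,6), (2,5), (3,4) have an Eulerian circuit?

Step 1: Find the degree of each vertex:
  deg(1) = 5
  deg(2) = 2
  deg(3) = 2
  deg(4) = 2
  deg(5) = 2
  deg(6) = 1

Step 2: Count vertices with odd degree:
  Odd-degree vertices: 1, 6 (2 total)

Step 3: Apply Euler's theorem:
  - Eulerian circuit exists iff graph is connected and all vertices have even degree
  - Eulerian path exists iff graph is connected and has 0 or 2 odd-degree vertices

Graph is connected with exactly 2 odd-degree vertices (1, 6).
Eulerian path exists (starting and ending at the odd-degree vertices), but no Eulerian circuit.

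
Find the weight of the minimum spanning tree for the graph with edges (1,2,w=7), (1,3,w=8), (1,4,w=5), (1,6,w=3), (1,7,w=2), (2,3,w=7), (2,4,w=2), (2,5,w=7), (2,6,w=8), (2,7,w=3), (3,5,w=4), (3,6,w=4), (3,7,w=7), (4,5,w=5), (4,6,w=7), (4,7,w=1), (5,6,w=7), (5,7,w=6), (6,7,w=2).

Apply Kruskal's algorithm (sort edges by weight, add if no cycle):

Sorted edges by weight:
  (4,7) w=1
  (1,7) w=2
  (2,4) w=2
  (6,7) w=2
  (1,6) w=3
  (2,7) w=3
  (3,5) w=4
  (3,6) w=4
  (1,4) w=5
  (4,5) w=5
  (5,7) w=6
  (1,2) w=7
  (2,5) w=7
  (2,3) w=7
  (3,7) w=7
  (4,6) w=7
  (5,6) w=7
  (1,3) w=8
  (2,6) w=8

Add edge (4,7) w=1 -- no cycle. Running total: 1
Add edge (1,7) w=2 -- no cycle. Running total: 3
Add edge (2,4) w=2 -- no cycle. Running total: 5
Add edge (6,7) w=2 -- no cycle. Running total: 7
Skip edge (1,6) w=3 -- would create cycle
Skip edge (2,7) w=3 -- would create cycle
Add edge (3,5) w=4 -- no cycle. Running total: 11
Add edge (3,6) w=4 -- no cycle. Running total: 15

MST edges: (4,7,w=1), (1,7,w=2), (2,4,w=2), (6,7,w=2), (3,5,w=4), (3,6,w=4)
Total MST weight: 1 + 2 + 2 + 2 + 4 + 4 = 15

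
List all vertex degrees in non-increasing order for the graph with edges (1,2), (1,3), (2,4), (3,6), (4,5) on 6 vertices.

Step 1: Count edges incident to each vertex:
  deg(1) = 2 (neighbors: 2, 3)
  deg(2) = 2 (neighbors: 1, 4)
  deg(3) = 2 (neighbors: 1, 6)
  deg(4) = 2 (neighbors: 2, 5)
  deg(5) = 1 (neighbors: 4)
  deg(6) = 1 (neighbors: 3)

Step 2: Sort degrees in non-increasing order:
  Degrees: [2, 2, 2, 2, 1, 1] -> sorted: [2, 2, 2, 2, 1, 1]

Degree sequence: [2, 2, 2, 2, 1, 1]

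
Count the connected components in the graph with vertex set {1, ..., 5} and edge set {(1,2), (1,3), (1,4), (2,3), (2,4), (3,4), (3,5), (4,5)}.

Step 1: Build adjacency list from edges:
  1: 2, 3, 4
  2: 1, 3, 4
  3: 1, 2, 4, 5
  4: 1, 2, 3, 5
  5: 3, 4

Step 2: Run BFS/DFS from vertex 1:
  Visited: {1, 2, 3, 4, 5}
  Reached 5 of 5 vertices

Step 3: All 5 vertices reached from vertex 1, so the graph is connected.
Number of connected components: 1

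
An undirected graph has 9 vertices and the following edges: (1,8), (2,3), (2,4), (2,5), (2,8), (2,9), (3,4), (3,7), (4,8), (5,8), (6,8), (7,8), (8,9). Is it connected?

Step 1: Build adjacency list from edges:
  1: 8
  2: 3, 4, 5, 8, 9
  3: 2, 4, 7
  4: 2, 3, 8
  5: 2, 8
  6: 8
  7: 3, 8
  8: 1, 2, 4, 5, 6, 7, 9
  9: 2, 8

Step 2: Run BFS/DFS from vertex 1:
  Visited: {1, 8, 2, 4, 5, 6, 7, 9, 3}
  Reached 9 of 9 vertices

Step 3: All 9 vertices reached from vertex 1, so the graph is connected.
Answer: Yes, the graph is connected.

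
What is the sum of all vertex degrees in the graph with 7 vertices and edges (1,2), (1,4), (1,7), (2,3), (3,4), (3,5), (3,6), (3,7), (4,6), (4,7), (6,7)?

Step 1: Count edges incident to each vertex:
  deg(1) = 3 (neighbors: 2, 4, 7)
  deg(2) = 2 (neighbors: 1, 3)
  deg(3) = 5 (neighbors: 2, 4, 5, 6, 7)
  deg(4) = 4 (neighbors: 1, 3, 6, 7)
  deg(5) = 1 (neighbors: 3)
  deg(6) = 3 (neighbors: 3, 4, 7)
  deg(7) = 4 (neighbors: 1, 3, 4, 6)

Step 2: Sum all degrees:
  3 + 2 + 5 + 4 + 1 + 3 + 4 = 22

Verification: sum of degrees = 2 * |E| = 2 * 11 = 22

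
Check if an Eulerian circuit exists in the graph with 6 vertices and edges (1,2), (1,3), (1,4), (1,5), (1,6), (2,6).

Step 1: Find the degree of each vertex:
  deg(1) = 5
  deg(2) = 2
  deg(3) = 1
  deg(4) = 1
  deg(5) = 1
  deg(6) = 2

Step 2: Count vertices with odd degree:
  Odd-degree vertices: 1, 3, 4, 5 (4 total)

Step 3: Apply Euler's theorem:
  - Eulerian circuit exists iff graph is connected and all vertices have even degree
  - Eulerian path exists iff graph is connected and has 0 or 2 odd-degree vertices

Graph has 4 odd-degree vertices (need 0 or 2).
Neither Eulerian path nor Eulerian circuit exists.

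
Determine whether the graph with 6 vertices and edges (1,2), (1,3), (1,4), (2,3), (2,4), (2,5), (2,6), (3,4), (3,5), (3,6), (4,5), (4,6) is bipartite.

Step 1: Attempt 2-coloring using BFS:
  Start at vertex 1, assign color 0
  Color vertex 2 with color 1 (neighbor of 1)
  Color vertex 3 with color 1 (neighbor of 1)
  Color vertex 4 with color 1 (neighbor of 1)

Step 2: Conflict found! Vertices 2 and 3 are adjacent but have the same color.
This means the graph contains an odd cycle.

The graph is NOT bipartite.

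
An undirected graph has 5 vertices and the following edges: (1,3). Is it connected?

Step 1: Build adjacency list from edges:
  1: 3
  2: (none)
  3: 1
  4: (none)
  5: (none)

Step 2: Run BFS/DFS from vertex 1:
  Visited: {1, 3}
  Reached 2 of 5 vertices

Step 3: Only 2 of 5 vertices reached. Graph is disconnected.
Connected components: {1, 3}, {2}, {4}, {5}
Answer: No, the graph is not connected (4 components).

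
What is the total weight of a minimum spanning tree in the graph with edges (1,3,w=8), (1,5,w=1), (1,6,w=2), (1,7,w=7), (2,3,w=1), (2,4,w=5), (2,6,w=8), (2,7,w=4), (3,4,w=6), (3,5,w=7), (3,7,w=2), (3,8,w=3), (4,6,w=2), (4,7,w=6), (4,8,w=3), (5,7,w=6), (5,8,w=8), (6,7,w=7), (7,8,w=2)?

Apply Kruskal's algorithm (sort edges by weight, add if no cycle):

Sorted edges by weight:
  (1,5) w=1
  (2,3) w=1
  (1,6) w=2
  (3,7) w=2
  (4,6) w=2
  (7,8) w=2
  (3,8) w=3
  (4,8) w=3
  (2,7) w=4
  (2,4) w=5
  (3,4) w=6
  (4,7) w=6
  (5,7) w=6
  (1,7) w=7
  (3,5) w=7
  (6,7) w=7
  (1,3) w=8
  (2,6) w=8
  (5,8) w=8

Add edge (1,5) w=1 -- no cycle. Running total: 1
Add edge (2,3) w=1 -- no cycle. Running total: 2
Add edge (1,6) w=2 -- no cycle. Running total: 4
Add edge (3,7) w=2 -- no cycle. Running total: 6
Add edge (4,6) w=2 -- no cycle. Running total: 8
Add edge (7,8) w=2 -- no cycle. Running total: 10
Skip edge (3,8) w=3 -- would create cycle
Add edge (4,8) w=3 -- no cycle. Running total: 13

MST edges: (1,5,w=1), (2,3,w=1), (1,6,w=2), (3,7,w=2), (4,6,w=2), (7,8,w=2), (4,8,w=3)
Total MST weight: 1 + 1 + 2 + 2 + 2 + 2 + 3 = 13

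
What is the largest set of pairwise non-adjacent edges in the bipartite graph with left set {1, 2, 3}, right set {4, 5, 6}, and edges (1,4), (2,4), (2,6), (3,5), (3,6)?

Step 1: List the neighbors of each left vertex:
  1: 4
  2: 4, 6
  3: 5, 6

Step 2: Greedily match left vertices, then look for augmenting paths:
  Match 1 -- 4
  Match 2 -- 6
  Match 3 -- 5
  No augmenting path remains.

Step 3: Verify this is maximum:
  Matching size 3 = min(|L|, |R|) = min(3, 3), which is an upper bound, so this matching is maximum.

Maximum matching: {(1,4), (2,6), (3,5)}
Size: 3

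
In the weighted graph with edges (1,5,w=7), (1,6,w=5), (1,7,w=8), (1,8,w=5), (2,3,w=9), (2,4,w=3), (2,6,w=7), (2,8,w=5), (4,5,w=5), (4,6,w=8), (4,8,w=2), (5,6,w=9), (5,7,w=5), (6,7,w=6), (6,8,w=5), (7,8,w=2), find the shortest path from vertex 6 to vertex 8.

Step 1: Build adjacency list with weights:
  1: 5(w=7), 6(w=5), 7(w=8), 8(w=5)
  2: 3(w=9), 4(w=3), 6(w=7), 8(w=5)
  3: 2(w=9)
  4: 2(w=3), 5(w=5), 6(w=8), 8(w=2)
  5: 1(w=7), 4(w=5), 6(w=9), 7(w=5)
  6: 1(w=5), 2(w=7), 4(w=8), 5(w=9), 7(w=6), 8(w=5)
  7: 1(w=8), 5(w=5), 6(w=6), 8(w=2)
  8: 1(w=5), 2(w=5), 4(w=2), 6(w=5), 7(w=2)

Step 2: Apply Dijkstra's algorithm from vertex 6:
  Visit vertex 6 (distance=0)
    Update dist[1] = 5
    Update dist[2] = 7
    Update dist[4] = 8
    Update dist[5] = 9
    Update dist[7] = 6
    Update dist[8] = 5
  Visit vertex 1 (distance=5)
  Visit vertex 8 (distance=5)
    Update dist[4] = 7

Step 3: Shortest path: 6 -> 8
Total weight: 5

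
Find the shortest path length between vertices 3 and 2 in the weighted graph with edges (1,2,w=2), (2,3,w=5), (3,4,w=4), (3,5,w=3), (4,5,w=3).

Step 1: Build adjacency list with weights:
  1: 2(w=2)
  2: 1(w=2), 3(w=5)
  3: 2(w=5), 4(w=4), 5(w=3)
  4: 3(w=4), 5(w=3)
  5: 3(w=3), 4(w=3)

Step 2: Apply Dijkstra's algorithm from vertex 3:
  Visit vertex 3 (distance=0)
    Update dist[2] = 5
    Update dist[4] = 4
    Update dist[5] = 3
  Visit vertex 5 (distance=3)
  Visit vertex 4 (distance=4)
  Visit vertex 2 (distance=5)
    Update dist[1] = 7

Step 3: Shortest path: 3 -> 2
Total weight: 5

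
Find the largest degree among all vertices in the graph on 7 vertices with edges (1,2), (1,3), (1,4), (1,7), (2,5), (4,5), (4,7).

Step 1: Count edges incident to each vertex:
  deg(1) = 4 (neighbors: 2, 3, 4, 7)
  deg(2) = 2 (neighbors: 1, 5)
  deg(3) = 1 (neighbors: 1)
  deg(4) = 3 (neighbors: 1, 5, 7)
  deg(5) = 2 (neighbors: 2, 4)
  deg(6) = 0 (neighbors: none)
  deg(7) = 2 (neighbors: 1, 4)

Step 2: Find maximum:
  max(4, 2, 1, 3, 2, 0, 2) = 4 (vertex 1)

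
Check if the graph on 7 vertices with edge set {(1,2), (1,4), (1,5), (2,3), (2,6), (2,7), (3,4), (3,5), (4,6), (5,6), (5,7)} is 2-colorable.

Step 1: Attempt 2-coloring using BFS:
  Start at vertex 1, assign color 0
  Color vertex 2 with color 1 (neighbor of 1)
  Color vertex 4 with color 1 (neighbor of 1)
  Color vertex 5 with color 1 (neighbor of 1)
  Color vertex 3 with color 0 (neighbor of 2)
  Color vertex 6 with color 0 (neighbor of 2)
  Color vertex 7 with color 0 (neighbor of 2)

Step 2: 2-coloring succeeded. No conflicts found.
  Set A (color 0): {1, 3, 6, 7}
  Set B (color 1): {2, 4, 5}

The graph is bipartite with partition {1, 3, 6, 7}, {2, 4, 5}.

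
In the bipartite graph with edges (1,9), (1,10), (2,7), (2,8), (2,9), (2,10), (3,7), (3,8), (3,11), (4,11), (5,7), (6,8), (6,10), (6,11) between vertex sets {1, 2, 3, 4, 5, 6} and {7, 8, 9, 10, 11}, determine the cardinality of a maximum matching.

Step 1: List the neighbors of each left vertex:
  1: 9, 10
  2: 7, 8, 9, 10
  3: 7, 8, 11
  4: 11
  5: 7
  6: 8, 10, 11

Step 2: Greedily match left vertices, then look for augmenting paths:
  Match 1 -- 9
  Match 2 -- 7
  Match 3 -- 8
  Match 4 -- 11
  Match 6 -- 10
  No augmenting path remains.

Step 3: Verify this is maximum:
  Matching size 5 = min(|L|, |R|) = min(6, 5), which is an upper bound, so this matching is maximum.

Maximum matching: {(1,9), (2,7), (3,8), (4,11), (6,10)}
Size: 5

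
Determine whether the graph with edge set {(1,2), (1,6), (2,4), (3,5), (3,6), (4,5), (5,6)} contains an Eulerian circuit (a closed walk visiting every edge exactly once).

Step 1: Find the degree of each vertex:
  deg(1) = 2
  deg(2) = 2
  deg(3) = 2
  deg(4) = 2
  deg(5) = 3
  deg(6) = 3

Step 2: Count vertices with odd degree:
  Odd-degree vertices: 5, 6 (2 total)

Step 3: Apply Euler's theorem:
  - Eulerian circuit exists iff graph is connected and all vertices have even degree
  - Eulerian path exists iff graph is connected and has 0 or 2 odd-degree vertices

Graph is connected with exactly 2 odd-degree vertices (5, 6).
Eulerian path exists (starting and ending at the odd-degree vertices), but no Eulerian circuit.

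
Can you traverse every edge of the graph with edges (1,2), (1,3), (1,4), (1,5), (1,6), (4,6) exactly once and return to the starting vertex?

Step 1: Find the degree of each vertex:
  deg(1) = 5
  deg(2) = 1
  deg(3) = 1
  deg(4) = 2
  deg(5) = 1
  deg(6) = 2

Step 2: Count vertices with odd degree:
  Odd-degree vertices: 1, 2, 3, 5 (4 total)

Step 3: Apply Euler's theorem:
  - Eulerian circuit exists iff graph is connected and all vertices have even degree
  - Eulerian path exists iff graph is connected and has 0 or 2 odd-degree vertices

Graph has 4 odd-degree vertices (need 0 or 2).
Neither Eulerian path nor Eulerian circuit exists.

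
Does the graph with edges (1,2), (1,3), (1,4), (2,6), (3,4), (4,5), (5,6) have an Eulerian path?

Step 1: Find the degree of each vertex:
  deg(1) = 3
  deg(2) = 2
  deg(3) = 2
  deg(4) = 3
  deg(5) = 2
  deg(6) = 2

Step 2: Count vertices with odd degree:
  Odd-degree vertices: 1, 4 (2 total)

Step 3: Apply Euler's theorem:
  - Eulerian circuit exists iff graph is connected and all vertices have even degree
  - Eulerian path exists iff graph is connected and has 0 or 2 odd-degree vertices

Graph is connected with exactly 2 odd-degree vertices (1, 4).
Eulerian path exists (starting and ending at the odd-degree vertices), but no Eulerian circuit.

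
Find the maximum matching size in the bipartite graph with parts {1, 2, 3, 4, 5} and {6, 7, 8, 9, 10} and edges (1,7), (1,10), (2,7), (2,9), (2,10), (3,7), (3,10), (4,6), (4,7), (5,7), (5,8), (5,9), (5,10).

Step 1: List the neighbors of each left vertex:
  1: 7, 10
  2: 7, 9, 10
  3: 7, 10
  4: 6, 7
  5: 7, 8, 9, 10

Step 2: Greedily match left vertices, then look for augmenting paths:
  Match 1 -- 7
  Match 2 -- 9
  Match 3 -- 10
  Match 4 -- 6
  Match 5 -- 8
  No augmenting path remains.

Step 3: Verify this is maximum:
  Matching size 5 = min(|L|, |R|) = min(5, 5), which is an upper bound, so this matching is maximum.

Maximum matching: {(1,7), (2,9), (3,10), (4,6), (5,8)}
Size: 5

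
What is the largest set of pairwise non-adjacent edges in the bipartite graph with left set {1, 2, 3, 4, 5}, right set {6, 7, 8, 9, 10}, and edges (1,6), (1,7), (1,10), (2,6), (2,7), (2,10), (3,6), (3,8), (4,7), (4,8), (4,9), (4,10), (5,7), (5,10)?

Step 1: List the neighbors of each left vertex:
  1: 6, 7, 10
  2: 6, 7, 10
  3: 6, 8
  4: 7, 8, 9, 10
  5: 7, 10

Step 2: Greedily match left vertices, then look for augmenting paths:
  Match 1 -- 6
  Match 2 -- 7
  Match 3 -- 8
  Match 4 -- 9
  Match 5 -- 10
  No augmenting path remains.

Step 3: Verify this is maximum:
  Matching size 5 = min(|L|, |R|) = min(5, 5), which is an upper bound, so this matching is maximum.

Maximum matching: {(1,6), (2,7), (3,8), (4,9), (5,10)}
Size: 5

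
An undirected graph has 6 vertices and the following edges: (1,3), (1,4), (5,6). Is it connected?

Step 1: Build adjacency list from edges:
  1: 3, 4
  2: (none)
  3: 1
  4: 1
  5: 6
  6: 5

Step 2: Run BFS/DFS from vertex 1:
  Visited: {1, 3, 4}
  Reached 3 of 6 vertices

Step 3: Only 3 of 6 vertices reached. Graph is disconnected.
Connected components: {1, 3, 4}, {2}, {5, 6}
Answer: No, the graph is not connected (3 components).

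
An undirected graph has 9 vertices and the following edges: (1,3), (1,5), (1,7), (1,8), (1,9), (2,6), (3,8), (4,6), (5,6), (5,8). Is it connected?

Step 1: Build adjacency list from edges:
  1: 3, 5, 7, 8, 9
  2: 6
  3: 1, 8
  4: 6
  5: 1, 6, 8
  6: 2, 4, 5
  7: 1
  8: 1, 3, 5
  9: 1

Step 2: Run BFS/DFS from vertex 1:
  Visited: {1, 3, 5, 7, 8, 9, 6, 2, 4}
  Reached 9 of 9 vertices

Step 3: All 9 vertices reached from vertex 1, so the graph is connected.
Answer: Yes, the graph is connected.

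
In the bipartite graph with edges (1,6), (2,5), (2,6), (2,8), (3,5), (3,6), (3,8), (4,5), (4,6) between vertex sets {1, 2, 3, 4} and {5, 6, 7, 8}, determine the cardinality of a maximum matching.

Step 1: List the neighbors of each left vertex:
  1: 6
  2: 5, 6, 8
  3: 5, 6, 8
  4: 5, 6

Step 2: Greedily match left vertices, then look for augmenting paths:
  Match 1 -- 6
  Match 2 -- 5
  Match 3 -- 8
  No augmenting path remains.

Step 3: Verify this is maximum:
  Matching has size 3. The vertex set {5, 6, 8} covers every edge and has size 3; any matching has at most one edge per cover vertex, so 3 is maximum (König's theorem).

Maximum matching: {(1,6), (2,5), (3,8)}
Size: 3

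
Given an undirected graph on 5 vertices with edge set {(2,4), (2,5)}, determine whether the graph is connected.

Step 1: Build adjacency list from edges:
  1: (none)
  2: 4, 5
  3: (none)
  4: 2
  5: 2

Step 2: Run BFS/DFS from vertex 1:
  Visited: {1}
  Reached 1 of 5 vertices

Step 3: Only 1 of 5 vertices reached. Graph is disconnected.
Connected components: {1}, {2, 4, 5}, {3}
Answer: No, the graph is not connected (3 components).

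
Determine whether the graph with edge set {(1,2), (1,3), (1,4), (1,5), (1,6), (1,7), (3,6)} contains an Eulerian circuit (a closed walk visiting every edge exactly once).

Step 1: Find the degree of each vertex:
  deg(1) = 6
  deg(2) = 1
  deg(3) = 2
  deg(4) = 1
  deg(5) = 1
  deg(6) = 2
  deg(7) = 1

Step 2: Count vertices with odd degree:
  Odd-degree vertices: 2, 4, 5, 7 (4 total)

Step 3: Apply Euler's theorem:
  - Eulerian circuit exists iff graph is connected and all vertices have even degree
  - Eulerian path exists iff graph is connected and has 0 or 2 odd-degree vertices

Graph has 4 odd-degree vertices (need 0 or 2).
Neither Eulerian path nor Eulerian circuit exists.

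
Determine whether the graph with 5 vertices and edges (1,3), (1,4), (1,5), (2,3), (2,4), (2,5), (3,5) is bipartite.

Step 1: Attempt 2-coloring using BFS:
  Start at vertex 1, assign color 0
  Color vertex 3 with color 1 (neighbor of 1)
  Color vertex 4 with color 1 (neighbor of 1)
  Color vertex 5 with color 1 (neighbor of 1)
  Color vertex 2 with color 0 (neighbor of 3)

Step 2: Conflict found! Vertices 3 and 5 are adjacent but have the same color.
This means the graph contains an odd cycle.

The graph is NOT bipartite.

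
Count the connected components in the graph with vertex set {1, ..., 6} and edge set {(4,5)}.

Step 1: Build adjacency list from edges:
  1: (none)
  2: (none)
  3: (none)
  4: 5
  5: 4
  6: (none)

Step 2: Run BFS/DFS from vertex 1:
  Visited: {1}
  Reached 1 of 6 vertices

Step 3: Only 1 of 6 vertices reached. Graph is disconnected.
Connected components: {1}, {2}, {3}, {4, 5}, {6}
Number of connected components: 5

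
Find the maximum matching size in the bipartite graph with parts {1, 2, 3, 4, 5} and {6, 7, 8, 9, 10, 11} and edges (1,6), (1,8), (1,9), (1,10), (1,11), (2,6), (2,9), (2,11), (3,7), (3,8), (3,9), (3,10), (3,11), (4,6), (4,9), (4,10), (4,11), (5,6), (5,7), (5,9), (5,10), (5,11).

Step 1: List the neighbors of each left vertex:
  1: 6, 8, 9, 10, 11
  2: 6, 9, 11
  3: 7, 8, 9, 10, 11
  4: 6, 9, 10, 11
  5: 6, 7, 9, 10, 11

Step 2: Greedily match left vertices, then look for augmenting paths:
  Match 1 -- 6
  Match 2 -- 9
  Match 3 -- 7
  Match 4 -- 10
  Match 5 -- 11
  No augmenting path remains.

Step 3: Verify this is maximum:
  Matching size 5 = min(|L|, |R|) = min(5, 6), which is an upper bound, so this matching is maximum.

Maximum matching: {(1,6), (2,9), (3,7), (4,10), (5,11)}
Size: 5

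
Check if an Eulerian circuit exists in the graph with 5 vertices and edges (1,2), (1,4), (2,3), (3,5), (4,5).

Step 1: Find the degree of each vertex:
  deg(1) = 2
  deg(2) = 2
  deg(3) = 2
  deg(4) = 2
  deg(5) = 2

Step 2: Count vertices with odd degree:
  All vertices have even degree (0 odd-degree vertices)

Step 3: Apply Euler's theorem:
  - Eulerian circuit exists iff graph is connected and all vertices have even degree
  - Eulerian path exists iff graph is connected and has 0 or 2 odd-degree vertices

Graph is connected with 0 odd-degree vertices.
Both Eulerian circuit and Eulerian path exist.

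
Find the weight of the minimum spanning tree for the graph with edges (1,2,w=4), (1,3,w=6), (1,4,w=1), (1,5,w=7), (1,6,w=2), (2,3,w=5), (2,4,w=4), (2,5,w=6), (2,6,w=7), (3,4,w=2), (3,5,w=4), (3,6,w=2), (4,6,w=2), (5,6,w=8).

Apply Kruskal's algorithm (sort edges by weight, add if no cycle):

Sorted edges by weight:
  (1,4) w=1
  (1,6) w=2
  (3,6) w=2
  (3,4) w=2
  (4,6) w=2
  (1,2) w=4
  (2,4) w=4
  (3,5) w=4
  (2,3) w=5
  (1,3) w=6
  (2,5) w=6
  (1,5) w=7
  (2,6) w=7
  (5,6) w=8

Add edge (1,4) w=1 -- no cycle. Running total: 1
Add edge (1,6) w=2 -- no cycle. Running total: 3
Add edge (3,6) w=2 -- no cycle. Running total: 5
Skip edge (3,4) w=2 -- would create cycle
Skip edge (4,6) w=2 -- would create cycle
Add edge (1,2) w=4 -- no cycle. Running total: 9
Skip edge (2,4) w=4 -- would create cycle
Add edge (3,5) w=4 -- no cycle. Running total: 13

MST edges: (1,4,w=1), (1,6,w=2), (3,6,w=2), (1,2,w=4), (3,5,w=4)
Total MST weight: 1 + 2 + 2 + 4 + 4 = 13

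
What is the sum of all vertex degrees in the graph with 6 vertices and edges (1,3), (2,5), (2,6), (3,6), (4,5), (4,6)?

Step 1: Count edges incident to each vertex:
  deg(1) = 1 (neighbors: 3)
  deg(2) = 2 (neighbors: 5, 6)
  deg(3) = 2 (neighbors: 1, 6)
  deg(4) = 2 (neighbors: 5, 6)
  deg(5) = 2 (neighbors: 2, 4)
  deg(6) = 3 (neighbors: 2, 3, 4)

Step 2: Sum all degrees:
  1 + 2 + 2 + 2 + 2 + 3 = 12

Verification: sum of degrees = 2 * |E| = 2 * 6 = 12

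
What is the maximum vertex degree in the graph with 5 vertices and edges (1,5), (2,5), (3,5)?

Step 1: Count edges incident to each vertex:
  deg(1) = 1 (neighbors: 5)
  deg(2) = 1 (neighbors: 5)
  deg(3) = 1 (neighbors: 5)
  deg(4) = 0 (neighbors: none)
  deg(5) = 3 (neighbors: 1, 2, 3)

Step 2: Find maximum:
  max(1, 1, 1, 0, 3) = 3 (vertex 5)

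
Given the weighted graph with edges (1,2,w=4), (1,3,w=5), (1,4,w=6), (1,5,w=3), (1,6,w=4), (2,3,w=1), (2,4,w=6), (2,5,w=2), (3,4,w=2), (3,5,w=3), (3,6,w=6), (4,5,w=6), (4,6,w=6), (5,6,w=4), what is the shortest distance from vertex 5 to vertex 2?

Step 1: Build adjacency list with weights:
  1: 2(w=4), 3(w=5), 4(w=6), 5(w=3), 6(w=4)
  2: 1(w=4), 3(w=1), 4(w=6), 5(w=2)
  3: 1(w=5), 2(w=1), 4(w=2), 5(w=3), 6(w=6)
  4: 1(w=6), 2(w=6), 3(w=2), 5(w=6), 6(w=6)
  5: 1(w=3), 2(w=2), 3(w=3), 4(w=6), 6(w=4)
  6: 1(w=4), 3(w=6), 4(w=6), 5(w=4)

Step 2: Apply Dijkstra's algorithm from vertex 5:
  Visit vertex 5 (distance=0)
    Update dist[1] = 3
    Update dist[2] = 2
    Update dist[3] = 3
    Update dist[4] = 6
    Update dist[6] = 4
  Visit vertex 2 (distance=2)

Step 3: Shortest path: 5 -> 2
Total weight: 2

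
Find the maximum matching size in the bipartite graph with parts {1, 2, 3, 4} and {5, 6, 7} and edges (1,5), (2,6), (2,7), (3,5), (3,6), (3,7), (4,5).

Step 1: List the neighbors of each left vertex:
  1: 5
  2: 6, 7
  3: 5, 6, 7
  4: 5

Step 2: Greedily match left vertices, then look for augmenting paths:
  Match 1 -- 5
  Match 2 -- 6
  Match 3 -- 7
  No augmenting path remains.

Step 3: Verify this is maximum:
  Matching size 3 = min(|L|, |R|) = min(4, 3), which is an upper bound, so this matching is maximum.

Maximum matching: {(1,5), (2,6), (3,7)}
Size: 3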